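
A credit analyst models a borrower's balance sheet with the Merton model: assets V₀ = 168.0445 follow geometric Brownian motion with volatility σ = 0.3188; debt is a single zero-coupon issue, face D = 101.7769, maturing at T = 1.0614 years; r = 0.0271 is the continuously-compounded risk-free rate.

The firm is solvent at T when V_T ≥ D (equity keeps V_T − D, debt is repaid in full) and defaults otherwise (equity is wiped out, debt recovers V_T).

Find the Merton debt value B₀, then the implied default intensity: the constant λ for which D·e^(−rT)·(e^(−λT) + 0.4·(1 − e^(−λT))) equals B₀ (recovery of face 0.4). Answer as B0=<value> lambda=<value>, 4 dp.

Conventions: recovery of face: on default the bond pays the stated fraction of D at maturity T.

Equity is a call on the firm's assets struck at D = 101.7769:
d₁ = [ln(V₀/D) + (r + σ²/2)T] / (σ√T)
   = [ln(168.0445/101.7769) + (0.0271 + 0.5·0.3188²)·1.0614] / (0.3188·√1.0614)
   = [0.501446 + 0.082701] / 0.328441 = 1.778541
d₂ = d₁ − σ√T = 1.778541 − 0.328441 = 1.450100
N(d₁) = 0.962342,  N(d₂) = 0.926485,  e^(−rT) = 0.971646
E₀ = V₀·N(d₁) − D·e^(−rT)·N(d₂)
   = 168.0445·0.962342 − 101.7769·0.971646·0.926485 = 70.095278
B₀ = V₀ − E₀ = 168.0445 − 70.095278 = 97.949222
e^(−λT) = (B₀·e^(rT)/D − 0.4)/(1 − 0.4) = (97.9492·1.029182/101.7769 − 0.4)/0.6 = 0.98412567
λ = −ln(0.98412567)/1.0614 = 0.015076

B0=97.9492 lambda=0.0151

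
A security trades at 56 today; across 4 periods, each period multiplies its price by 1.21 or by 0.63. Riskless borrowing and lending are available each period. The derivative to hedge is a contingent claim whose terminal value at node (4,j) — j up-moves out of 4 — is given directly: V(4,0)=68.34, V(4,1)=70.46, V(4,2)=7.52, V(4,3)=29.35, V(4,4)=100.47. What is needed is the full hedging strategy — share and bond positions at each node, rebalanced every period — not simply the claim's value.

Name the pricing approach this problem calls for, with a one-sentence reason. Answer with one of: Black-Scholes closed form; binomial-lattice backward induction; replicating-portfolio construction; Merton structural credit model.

Key observation: the deliverable is the dynamic trading strategy on the 4-step tree (spot 56, moves 1.21 and 0.63), so the valuation must go through the node-by-node replicating-portfolio solve.

framework: replicating-portfolio construction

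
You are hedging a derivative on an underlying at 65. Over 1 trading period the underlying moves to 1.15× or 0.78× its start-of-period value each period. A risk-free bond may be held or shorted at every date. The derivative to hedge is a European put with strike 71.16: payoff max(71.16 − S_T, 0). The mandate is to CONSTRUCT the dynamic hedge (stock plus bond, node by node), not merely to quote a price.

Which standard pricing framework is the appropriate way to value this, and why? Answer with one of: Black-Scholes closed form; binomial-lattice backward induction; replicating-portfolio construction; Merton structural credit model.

framework: replicating-portfolio construction

Key observation: a price alone would not answer the question — the per-node share/bond construction on the spot-65, 1.15/0.78 tree is required, and only the replicating-portfolio method yields it.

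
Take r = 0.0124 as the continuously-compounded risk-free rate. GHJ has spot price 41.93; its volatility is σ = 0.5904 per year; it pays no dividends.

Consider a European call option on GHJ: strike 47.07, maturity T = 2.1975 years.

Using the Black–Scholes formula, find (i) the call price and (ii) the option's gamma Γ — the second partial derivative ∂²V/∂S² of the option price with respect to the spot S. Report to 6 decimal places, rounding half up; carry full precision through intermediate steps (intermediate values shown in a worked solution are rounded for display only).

σ√T = 0.5904·√2.1975 = 0.875207
d₁ = (ln(S/K) + (r+σ²/2)T) / (σ√T) = (ln(41.93/47.07) + (0.0124+0.5904²/2)·2.1975) / 0.875207 = (-0.115634 + 0.410243) / 0.875207 = 0.336616
d₂ = d₁ − σ√T = 0.336616 − 0.875207 = -0.538591
e^{−rT} = 0.973119
N(d₁) = 0.631797,  N(d₂) = 0.295084
Call price V = S·N(d₁) − K·e^{−rT}·N(d₂) = 26.491234 − 13.516255 = 12.974979
φ(d₁) = (1/√(2π))·e^{−d₁²/2} = 0.376969
Γ = φ(d₁) / (S·σ·√T) = 0.010272

price = 12.974979
Γ = 0.010272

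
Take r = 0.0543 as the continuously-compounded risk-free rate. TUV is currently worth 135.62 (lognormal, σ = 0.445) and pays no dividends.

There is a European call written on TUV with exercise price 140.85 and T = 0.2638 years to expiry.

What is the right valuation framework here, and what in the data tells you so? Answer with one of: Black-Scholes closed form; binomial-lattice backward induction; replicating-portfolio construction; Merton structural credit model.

framework: Black-Scholes closed form

Key observation: a European-exercise option on TUV struck at 140.85 — a GBM underlying with constant parameters — admits an analytic price: the data contain no early exercise, no discrete tree, no debt structure.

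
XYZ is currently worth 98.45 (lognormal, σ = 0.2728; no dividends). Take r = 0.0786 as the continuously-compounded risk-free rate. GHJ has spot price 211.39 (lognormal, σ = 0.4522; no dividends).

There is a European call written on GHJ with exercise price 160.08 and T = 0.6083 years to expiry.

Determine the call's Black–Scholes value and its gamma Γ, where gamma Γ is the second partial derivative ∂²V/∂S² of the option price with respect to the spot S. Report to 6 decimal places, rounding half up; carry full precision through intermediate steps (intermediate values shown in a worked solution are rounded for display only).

price = 64.813632
Γ = 0.002921

σ√T = 0.4522·√0.6083 = 0.352687
d₁ = (ln(S/K) + (r+σ²/2)T) / (σ√T) = (ln(211.39/160.08) + (0.0786+0.4522²/2)·0.6083) / 0.352687 = (0.278031 + 0.110006) / 0.352687 = 1.100232
d₂ = d₁ − σ√T = 1.100232 − 0.352687 = 0.747545
e^{−rT} = 0.953313
N(d₁) = 0.864384,  N(d₂) = 0.772633
Call price V = S·N(d₁) − K·e^{−rT}·N(d₂) = 182.722232 − 117.908601 = 64.813632
φ(d₁) = (1/√(2π))·e^{−d₁²/2} = 0.217797
Γ = φ(d₁) / (S·σ·√T) = 0.002921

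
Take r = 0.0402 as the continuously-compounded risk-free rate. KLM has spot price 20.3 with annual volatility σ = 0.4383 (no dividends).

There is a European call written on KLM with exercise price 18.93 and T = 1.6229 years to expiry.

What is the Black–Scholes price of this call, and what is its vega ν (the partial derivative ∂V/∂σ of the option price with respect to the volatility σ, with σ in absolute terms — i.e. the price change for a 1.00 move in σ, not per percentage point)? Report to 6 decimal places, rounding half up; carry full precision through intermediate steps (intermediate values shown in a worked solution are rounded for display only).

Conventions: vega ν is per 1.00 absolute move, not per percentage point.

price = 5.583056
ν = 9.006840

σ√T = 0.4383·√1.6229 = 0.558364
d₁ = (ln(S/K) + (r+σ²/2)T) / (σ√T) = (ln(20.3/18.93) + (0.0402+0.4383²/2)·1.6229) / 0.558364 = (0.069873 + 0.221126) / 0.558364 = 0.521163
d₂ = d₁ − σ√T = 0.521163 − 0.558364 = -0.037201
e^{−rT} = 0.936842
N(d₁) = 0.698873,  N(d₂) = 0.485162
Call price V = S·N(d₁) − K·e^{−rT}·N(d₂) = 14.187130 − 8.604074 = 5.583056
φ(d₁) = (1/√(2π))·e^{−d₁²/2} = 0.348282
ν = S·φ(d₁)·√T = 9.006840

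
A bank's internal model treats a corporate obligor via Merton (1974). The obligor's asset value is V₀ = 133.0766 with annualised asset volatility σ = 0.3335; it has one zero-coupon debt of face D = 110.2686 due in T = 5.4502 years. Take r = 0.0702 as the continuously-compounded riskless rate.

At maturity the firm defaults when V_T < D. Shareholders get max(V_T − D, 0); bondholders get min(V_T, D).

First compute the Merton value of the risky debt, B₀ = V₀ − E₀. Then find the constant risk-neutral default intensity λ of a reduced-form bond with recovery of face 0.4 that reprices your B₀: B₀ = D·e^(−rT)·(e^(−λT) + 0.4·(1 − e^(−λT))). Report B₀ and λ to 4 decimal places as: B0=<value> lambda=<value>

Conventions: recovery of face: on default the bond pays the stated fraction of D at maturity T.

Equity is a call on the firm's assets struck at D = 110.2686:
d₁ = [ln(V₀/D) + (r + σ²/2)T] / (σ√T)
   = [ln(133.0766/110.2686) + (0.0702 + 0.5·0.3335²)·5.4502] / (0.3335·√5.4502)
   = [0.188006 + 0.685696] / 0.778578 = 1.122176
d₂ = d₁ − σ√T = 1.122176 − 0.778578 = 0.343598
N(d₁) = 0.869106,  N(d₂) = 0.634426,  e^(−rT) = 0.682083
E₀ = V₀·N(d₁) − D·e^(−rT)·N(d₂)
   = 133.0766·0.869106 − 110.2686·0.682083·0.634426 = 67.941060
B₀ = V₀ − E₀ = 133.0766 − 67.941060 = 65.135540
e^(−λT) = (B₀·e^(rT)/D − 0.4)/(1 − 0.4) = (65.1355·1.466097/110.2686 − 0.4)/0.6 = 0.77670263
λ = −ln(0.77670263)/5.4502 = 0.046365

B0=65.1355 lambda=0.0464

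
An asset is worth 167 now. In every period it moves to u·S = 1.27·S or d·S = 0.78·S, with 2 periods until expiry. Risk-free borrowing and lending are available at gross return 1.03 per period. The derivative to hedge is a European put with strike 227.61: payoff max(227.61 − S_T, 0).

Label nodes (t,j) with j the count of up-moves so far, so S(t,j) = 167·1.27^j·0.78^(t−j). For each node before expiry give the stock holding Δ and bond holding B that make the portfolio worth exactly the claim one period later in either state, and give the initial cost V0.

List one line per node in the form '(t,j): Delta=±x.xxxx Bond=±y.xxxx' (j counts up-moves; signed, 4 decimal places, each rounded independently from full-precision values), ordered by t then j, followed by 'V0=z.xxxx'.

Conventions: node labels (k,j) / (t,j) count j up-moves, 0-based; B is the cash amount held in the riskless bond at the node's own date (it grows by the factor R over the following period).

(0,0): Delta=-0.7473 Bond=182.5873
(1,0): Delta=-1.0000 Bond=220.9806
(1,1): Delta=-0.5983 Bond=156.4659
V0=57.7869

Since d<R<u, set p* = (R−d)/(u−d) = 0.5102; price each node as the discounted p*-expectation of its children.
Terminal payoffs: V(2,0)=126.0072, V(2,1)=62.1798, V(2,2)=0.0000
(1,0): S=130.2600. Δ = (V_up−V_dn)/(S_up−S_dn) = (62.1798−126.0072)/(165.4302−101.6028) = -1.0000. V = [p*·62.1798 + (1−p*)·126.0072]/1.03 = 90.7206. B = V − Δ·S = 220.9806.
(1,1): S=212.0900. Δ = (V_up−V_dn)/(S_up−S_dn) = (0.0000−62.1798)/(269.3543−165.4302) = -0.5983. V = [p*·0.0000 + (1−p*)·62.1798]/1.03 = 29.5684. B = V − Δ·S = 156.4659.
(0,0): S=167.0000. Δ = (V_up−V_dn)/(S_up−S_dn) = (29.5684−90.7206)/(212.0900−130.2600) = -0.7473. V = [p*·29.5684 + (1−p*)·90.7206]/1.03 = 57.7869. B = V − Δ·S = 182.5873.
Sanity check at the root: Δ(0,0)·S0 + B(0,0) reproduces V0 = 57.7869.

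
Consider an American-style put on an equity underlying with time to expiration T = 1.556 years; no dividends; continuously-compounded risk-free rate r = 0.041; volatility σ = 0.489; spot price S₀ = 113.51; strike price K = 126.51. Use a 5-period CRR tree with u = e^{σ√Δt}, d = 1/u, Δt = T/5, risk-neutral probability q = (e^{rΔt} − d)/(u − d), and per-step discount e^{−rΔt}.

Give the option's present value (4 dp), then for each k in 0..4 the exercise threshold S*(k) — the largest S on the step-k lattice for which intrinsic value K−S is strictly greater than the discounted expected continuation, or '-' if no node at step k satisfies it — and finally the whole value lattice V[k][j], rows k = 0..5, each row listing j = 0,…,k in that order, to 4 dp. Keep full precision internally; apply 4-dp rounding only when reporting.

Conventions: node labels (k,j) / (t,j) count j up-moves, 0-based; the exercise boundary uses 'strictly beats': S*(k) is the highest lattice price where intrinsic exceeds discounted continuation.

params: Δt=0.31120 u=1.31362 d=0.76125 q=0.45547 e^(-rΔt)=0.98732
t_5 payoffs: 97.4913 76.4351 40.1002 0.0000 0.0000 0.0000
t_4: node(4,0) S=38.1197 payoff=88.3903 vs cont=86.7864 → 88.3903 [stop]  node(4,1) S=65.7797 payoff=60.7303 vs cont=59.1264 → 60.7303 [stop]  node(4,2) S=113.5100 payoff=13.0000 vs cont=21.5590 → 21.5590 [wait]  node(4,3) S=195.8739 payoff=0.0000 vs cont=0.0000 → 0.0000 [wait]  node(4,4) S=338.0019 payoff=0.0000 vs cont=0.0000 → 0.0000 [wait]  ⇒ S*(4)=65.7797
t_3: node(3,0) S=50.0749 payoff=76.4351 vs cont=74.8312 → 76.4351 [stop]  node(3,1) S=86.4098 payoff=40.1002 vs cont=42.3452 → 42.3452 [wait]  node(3,2) S=149.1095 payoff=0.0000 vs cont=11.5907 → 11.5907 [wait]  node(3,3) S=257.3048 payoff=0.0000 vs cont=0.0000 → 0.0000 [wait]  ⇒ S*(3)=50.0749
t_2: node(2,0) S=65.7797 payoff=60.7303 vs cont=60.1360 → 60.7303 [stop]  node(2,1) S=113.5100 payoff=13.0000 vs cont=27.9782 → 27.9782 [wait]  node(2,2) S=195.8739 payoff=0.0000 vs cont=6.2315 → 6.2315 [wait]  ⇒ S*(2)=65.7797
t_1: node(1,0) S=86.4098 payoff=40.1002 vs cont=45.2319 → 45.2319 [wait]  node(1,1) S=149.1095 payoff=0.0000 vs cont=17.8441 → 17.8441 [wait]  ⇒ S*(1)=-
t_0: node(0,0) S=113.5100 payoff=13.0000 vs cont=32.3423 → 32.3423 [wait]  ⇒ S*(0)=-

price = 32.3423
boundary = - - 65.7797 50.0749 65.7797
tree:
32.3423
45.2319 17.8441
60.7303 27.9782 6.2315
76.4351 42.3452 11.5907 0.0000
88.3903 60.7303 21.5590 0.0000 0.0000
97.4913 76.4351 40.1002 0.0000 0.0000 0.0000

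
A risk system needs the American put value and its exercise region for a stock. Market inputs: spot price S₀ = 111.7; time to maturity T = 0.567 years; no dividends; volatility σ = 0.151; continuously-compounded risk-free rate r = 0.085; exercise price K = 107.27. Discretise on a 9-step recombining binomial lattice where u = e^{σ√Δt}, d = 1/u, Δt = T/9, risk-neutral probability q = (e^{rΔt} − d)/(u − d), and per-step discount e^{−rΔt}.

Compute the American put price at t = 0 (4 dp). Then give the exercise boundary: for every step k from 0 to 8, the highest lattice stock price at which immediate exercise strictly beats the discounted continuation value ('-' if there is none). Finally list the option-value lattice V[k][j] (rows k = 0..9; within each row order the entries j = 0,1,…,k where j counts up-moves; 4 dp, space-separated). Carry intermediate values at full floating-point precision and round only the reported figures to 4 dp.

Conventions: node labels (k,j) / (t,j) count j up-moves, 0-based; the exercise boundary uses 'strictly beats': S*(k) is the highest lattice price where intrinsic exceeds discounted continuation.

params: Δt=0.06300 u=1.03863 d=0.96281 q=0.56134 e^(-rΔt)=0.99466
t_9 payoffs: 27.8532 21.5992 14.8528 7.5751 0.0000 0.0000 0.0000 0.0000 0.0000 0.0000
t_8: node(8,0) S=82.4846 payoff=24.7854 vs cont=24.2125 → 24.7854 [stop]  node(8,1) S=88.9801 payoff=18.2899 vs cont=17.7170 → 18.2899 [stop]  node(8,2) S=95.9871 payoff=11.2829 vs cont=10.7100 → 11.2829 [stop]  node(8,3) S=103.5459 payoff=3.7241 vs cont=3.3051 → 3.7241 [stop]  node(8,4) S=111.7000 payoff=0.0000 vs cont=0.0000 → 0.0000 [wait]  node(8,5) S=120.4962 payoff=0.0000 vs cont=0.0000 → 0.0000 [wait]  node(8,6) S=129.9851 payoff=0.0000 vs cont=0.0000 → 0.0000 [wait]  node(8,7) S=140.2212 payoff=0.0000 vs cont=0.0000 → 0.0000 [wait]  node(8,8) S=151.2633 payoff=0.0000 vs cont=0.0000 → 0.0000 [wait]  ⇒ S*(8)=103.5459
t_7: node(7,0) S=85.6708 payoff=21.5992 vs cont=21.0263 → 21.5992 [stop]  node(7,1) S=92.4172 payoff=14.8528 vs cont=14.2799 → 14.8528 [stop]  node(7,2) S=99.6949 payoff=7.5751 vs cont=7.0022 → 7.5751 [stop]  node(7,3) S=107.5457 payoff=0.0000 vs cont=1.6249 → 1.6249 [wait]  node(7,4) S=116.0148 payoff=0.0000 vs cont=0.0000 → 0.0000 [wait]  node(7,5) S=125.1507 payoff=0.0000 vs cont=0.0000 → 0.0000 [wait]  node(7,6) S=135.0061 payoff=0.0000 vs cont=0.0000 → 0.0000 [wait]  node(7,7) S=145.6376 payoff=0.0000 vs cont=0.0000 → 0.0000 [wait]  ⇒ S*(7)=99.6949
t_6: node(6,0) S=88.9801 payoff=18.2899 vs cont=17.7170 → 18.2899 [stop]  node(6,1) S=95.9871 payoff=11.2829 vs cont=10.7100 → 11.2829 [stop]  node(6,2) S=103.5459 payoff=3.7241 vs cont=4.2124 → 4.2124 [wait]  node(6,3) S=111.7000 payoff=0.0000 vs cont=0.7089 → 0.7089 [wait]  node(6,4) S=120.4962 payoff=0.0000 vs cont=0.0000 → 0.0000 [wait]  node(6,5) S=129.9851 payoff=0.0000 vs cont=0.0000 → 0.0000 [wait]  node(6,6) S=140.2212 payoff=0.0000 vs cont=0.0000 → 0.0000 [wait]  ⇒ S*(6)=95.9871
t_5: node(5,0) S=92.4172 payoff=14.8528 vs cont=14.2799 → 14.8528 [stop]  node(5,1) S=99.6949 payoff=7.5751 vs cont=7.2748 → 7.5751 [stop]  node(5,2) S=107.5457 payoff=0.0000 vs cont=2.2337 → 2.2337 [wait]  node(5,3) S=116.0148 payoff=0.0000 vs cont=0.3093 → 0.3093 [wait]  node(5,4) S=125.1507 payoff=0.0000 vs cont=0.0000 → 0.0000 [wait]  node(5,5) S=135.0061 payoff=0.0000 vs cont=0.0000 → 0.0000 [wait]  ⇒ S*(5)=99.6949
t_4: node(4,0) S=95.9871 payoff=11.2829 vs cont=10.7100 → 11.2829 [stop]  node(4,1) S=103.5459 payoff=3.7241 vs cont=4.5523 → 4.5523 [wait]  node(4,2) S=111.7000 payoff=0.0000 vs cont=1.1473 → 1.1473 [wait]  node(4,3) S=120.4962 payoff=0.0000 vs cont=0.1350 → 0.1350 [wait]  node(4,4) S=129.9851 payoff=0.0000 vs cont=0.0000 → 0.0000 [wait]  ⇒ S*(4)=95.9871
t_3: node(3,0) S=99.6949 payoff=7.5751 vs cont=7.4646 → 7.5751 [stop]  node(3,1) S=107.5457 payoff=0.0000 vs cont=2.6268 → 2.6268 [wait]  node(3,2) S=116.0148 payoff=0.0000 vs cont=0.5759 → 0.5759 [wait]  node(3,3) S=125.1507 payoff=0.0000 vs cont=0.0589 → 0.0589 [wait]  ⇒ S*(3)=99.6949
t_2: node(2,0) S=103.5459 payoff=3.7241 vs cont=4.7718 → 4.7718 [wait]  node(2,1) S=111.7000 payoff=0.0000 vs cont=1.4677 → 1.4677 [wait]  node(2,2) S=120.4962 payoff=0.0000 vs cont=0.2842 → 0.2842 [wait]  ⇒ S*(2)=-
t_1: node(1,0) S=107.5457 payoff=0.0000 vs cont=2.9015 → 2.9015 [wait]  node(1,1) S=116.0148 payoff=0.0000 vs cont=0.7990 → 0.7990 [wait]  ⇒ S*(1)=-
t_0: node(0,0) S=111.7000 payoff=0.0000 vs cont=1.7121 → 1.7121 [wait]  ⇒ S*(0)=-

price = 1.7121
boundary = - - - 99.6949 95.9871 99.6949 95.9871 99.6949 103.5459
tree:
1.7121
2.9015 0.7990
4.7718 1.4677 0.2842
7.5751 2.6268 0.5759 0.0589
11.2829 4.5523 1.1473 0.1350 0.0000
14.8528 7.5751 2.2337 0.3093 0.0000 0.0000
18.2899 11.2829 4.2124 0.7089 0.0000 0.0000 0.0000
21.5992 14.8528 7.5751 1.6249 0.0000 0.0000 0.0000 0.0000
24.7854 18.2899 11.2829 3.7241 0.0000 0.0000 0.0000 0.0000 0.0000
27.8532 21.5992 14.8528 7.5751 0.0000 0.0000 0.0000 0.0000 0.0000 0.0000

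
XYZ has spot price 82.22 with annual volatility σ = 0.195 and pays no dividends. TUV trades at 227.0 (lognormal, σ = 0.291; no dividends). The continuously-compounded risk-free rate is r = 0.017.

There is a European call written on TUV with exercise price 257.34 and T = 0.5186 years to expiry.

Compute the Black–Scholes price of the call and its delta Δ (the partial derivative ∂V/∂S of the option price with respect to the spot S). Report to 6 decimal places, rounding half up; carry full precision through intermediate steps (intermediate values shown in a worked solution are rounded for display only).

price = 9.096137
Δ = 0.325716

σ√T = 0.291·√0.5186 = 0.209560
d₁ = (ln(S/K) + (r+σ²/2)T) / (σ√T) = (ln(227.0/257.34) + (0.017+0.291²/2)·0.5186) / 0.209560 = (-0.125448 + 0.030774) / 0.209560 = -0.451775
d₂ = d₁ − σ√T = -0.451775 − 0.209560 = -0.661335
e^{−rT} = 0.991223
N(d₁) = 0.325716,  N(d₂) = 0.254199
Call price V = S·N(d₁) − K·e^{−rT}·N(d₂) = 73.937423 − 64.841287 = 9.096137
Δ = N(d₁) = 0.325716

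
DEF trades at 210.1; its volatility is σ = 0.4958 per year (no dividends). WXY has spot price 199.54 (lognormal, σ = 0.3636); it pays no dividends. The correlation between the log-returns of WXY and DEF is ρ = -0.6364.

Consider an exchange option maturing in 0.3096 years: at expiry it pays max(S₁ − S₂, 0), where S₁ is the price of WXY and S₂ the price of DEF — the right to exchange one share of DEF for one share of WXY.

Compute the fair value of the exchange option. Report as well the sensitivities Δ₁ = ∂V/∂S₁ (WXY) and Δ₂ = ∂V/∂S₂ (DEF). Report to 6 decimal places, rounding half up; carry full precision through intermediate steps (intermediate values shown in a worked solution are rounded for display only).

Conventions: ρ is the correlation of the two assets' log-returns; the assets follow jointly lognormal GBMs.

σ_eff = √(σ₁² + σ₂² − 2ρσ₁σ₂) = √(0.3636² + 0.4958² − 2·-0.6364·0.3636·0.4958) = 0.779406
d₁ = (ln(S₁/S₂) + (q₂ − q₁ + σ_eff²/2)T) / (σ_eff√T) = (ln(199.54/210.1) + (0.0 − 0.0 + 0.303737)·0.3096) / 0.433675 = 0.097926
d₂ = d₁ − σ_eff√T = 0.097926 − 0.433675 = -0.335749
N(d₁) = 0.539004,  N(d₂) = 0.368530
V = S₁·e^{−q₁T}·N(d₁) − S₂·e^{−q₂T}·N(d₂) = 107.552957 − 77.428181 = 30.124776
Key observation: r never enters — measured in units of DEF, the claim is a call on S₁/S₂ struck at 1, so only the dividend yields and σ_eff matter.
Δ₁ = e^{−q₁T}·N(d₁) = 0.539004;  Δ₂ = −e^{−q₂T}·N(d₂) = -0.368530

exchange price = 30.124776
Δ1 = 0.539004
Δ2 = -0.368530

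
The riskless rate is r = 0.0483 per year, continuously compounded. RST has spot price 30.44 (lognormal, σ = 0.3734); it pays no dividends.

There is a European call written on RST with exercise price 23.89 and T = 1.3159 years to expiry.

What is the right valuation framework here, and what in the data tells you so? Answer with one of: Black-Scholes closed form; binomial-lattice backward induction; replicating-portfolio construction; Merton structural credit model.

Key observation: with RST following a GBM at constant σ and r, the European call struck at 23.89 prices in closed form — nothing here needs a stepwise model or a balance sheet.

framework: Black-Scholes closed form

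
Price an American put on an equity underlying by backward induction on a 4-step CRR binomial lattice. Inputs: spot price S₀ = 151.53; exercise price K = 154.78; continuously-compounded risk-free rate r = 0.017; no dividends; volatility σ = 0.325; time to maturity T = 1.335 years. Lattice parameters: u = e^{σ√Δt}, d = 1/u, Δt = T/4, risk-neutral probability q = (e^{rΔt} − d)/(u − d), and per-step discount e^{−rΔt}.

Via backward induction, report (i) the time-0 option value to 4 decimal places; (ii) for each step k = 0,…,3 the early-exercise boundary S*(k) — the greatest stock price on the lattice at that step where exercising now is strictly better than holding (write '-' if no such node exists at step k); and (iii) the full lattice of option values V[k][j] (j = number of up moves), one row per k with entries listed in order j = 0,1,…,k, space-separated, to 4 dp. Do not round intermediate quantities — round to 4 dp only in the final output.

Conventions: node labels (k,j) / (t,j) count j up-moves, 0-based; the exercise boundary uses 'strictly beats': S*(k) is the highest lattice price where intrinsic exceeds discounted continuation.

price = 22.3599
boundary = - - 104.0916 125.5906
tree:
22.3599
34.3589 9.0061
50.6884 16.2334 0.9086
68.5071 29.1894 1.7184 0.0000
83.2756 50.6884 3.2500 0.0000 0.0000

Δt=0.33375  u=1.20654  d=0.82882  q=0.46826  discount=0.99434
step 4 (expiry): payoffs max(K−S,0) = 83.2756 50.6884 3.2500 0.0000 0.0000
step 3: (k=3,j=0): S=86.2729, K−S=68.5071, hold=67.6314 ⇒ V=68.5071 exercise | (k=3,j=1): S=125.5906, K−S=29.1894, hold=28.3137 ⇒ V=29.1894 exercise | (k=3,j=2): S=182.8269, K−S=0.0000, hold=1.7184 ⇒ V=1.7184 continue | (k=3,j=3): S=266.1478, K−S=0.0000, hold=0.0000 ⇒ V=0.0000 continue  boundary S*=125.5906
step 2: (k=2,j=0): S=104.0916, K−S=50.6884, hold=49.8127 ⇒ V=50.6884 exercise | (k=2,j=1): S=151.5300, K−S=3.2500, hold=16.2334 ⇒ V=16.2334 continue | (k=2,j=2): S=220.5878, K−S=0.0000, hold=0.9086 ⇒ V=0.9086 continue  boundary S*=104.0916
step 1: (k=1,j=0): S=125.5906, K−S=29.1894, hold=34.3589 ⇒ V=34.3589 continue | (k=1,j=1): S=182.8269, K−S=0.0000, hold=9.0061 ⇒ V=9.0061 continue  boundary S*=-
step 0: (k=0,j=0): S=151.5300, K−S=3.2500, hold=22.3599 ⇒ V=22.3599 continue  boundary S*=-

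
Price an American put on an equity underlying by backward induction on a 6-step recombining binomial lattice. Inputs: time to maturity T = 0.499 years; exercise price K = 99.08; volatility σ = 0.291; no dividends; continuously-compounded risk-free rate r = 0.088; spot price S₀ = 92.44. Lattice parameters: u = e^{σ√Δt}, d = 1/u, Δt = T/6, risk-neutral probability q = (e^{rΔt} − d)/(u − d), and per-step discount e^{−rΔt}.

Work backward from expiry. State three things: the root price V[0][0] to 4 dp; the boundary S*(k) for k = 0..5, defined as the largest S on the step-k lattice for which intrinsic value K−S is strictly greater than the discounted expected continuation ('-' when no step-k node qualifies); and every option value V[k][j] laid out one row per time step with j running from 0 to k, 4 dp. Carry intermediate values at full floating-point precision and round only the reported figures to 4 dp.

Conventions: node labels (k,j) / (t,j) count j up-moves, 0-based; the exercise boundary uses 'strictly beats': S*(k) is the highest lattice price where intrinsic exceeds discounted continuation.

price = 9.9101
boundary = - - 78.1569 71.8657 78.1569 84.9990
tree:
9.9101
14.6771 5.6972
20.9231 9.1809 2.5967
27.2143 14.2219 4.7075 0.7061
32.9992 20.9231 8.3037 1.4904 0.0000
38.3184 27.2143 14.0810 3.1459 0.0000 0.0000
43.2095 32.9992 20.9231 6.6400 0.0000 0.0000 0.0000

params: Δt=0.08317 u=1.08754 d=0.91950 q=0.52275 e^(-rΔt)=0.99271
t_6 payoffs: 43.2095 32.9992 20.9231 6.6400 0.0000 0.0000 0.0000
t_5: node(5,0) S=60.7616 payoff=38.3184 vs cont=37.5959 → 38.3184 [stop]  node(5,1) S=71.8657 payoff=27.2143 vs cont=26.4919 → 27.2143 [stop]  node(5,2) S=84.9990 payoff=14.0810 vs cont=13.3585 → 14.0810 [stop]  node(5,3) S=100.5324 payoff=0.0000 vs cont=3.1459 → 3.1459 [wait]  node(5,4) S=118.9045 payoff=0.0000 vs cont=0.0000 → 0.0000 [wait]  node(5,5) S=140.6342 payoff=0.0000 vs cont=0.0000 → 0.0000 [wait]  ⇒ S*(5)=84.9990
t_4: node(4,0) S=66.0808 payoff=32.9992 vs cont=32.2767 → 32.9992 [stop]  node(4,1) S=78.1569 payoff=20.9231 vs cont=20.2006 → 20.9231 [stop]  node(4,2) S=92.4400 payoff=6.6400 vs cont=8.3037 → 8.3037 [wait]  node(4,3) S=109.3333 payoff=0.0000 vs cont=1.4904 → 1.4904 [wait]  node(4,4) S=129.3137 payoff=0.0000 vs cont=0.0000 → 0.0000 [wait]  ⇒ S*(4)=78.1569
t_3: node(3,0) S=71.8657 payoff=27.2143 vs cont=26.4919 → 27.2143 [stop]  node(3,1) S=84.9990 payoff=14.0810 vs cont=14.2219 → 14.2219 [wait]  node(3,2) S=100.5324 payoff=0.0000 vs cont=4.7075 → 4.7075 [wait]  node(3,3) S=118.9045 payoff=0.0000 vs cont=0.7061 → 0.7061 [wait]  ⇒ S*(3)=71.8657
t_2: node(2,0) S=78.1569 payoff=20.9231 vs cont=20.2737 → 20.9231 [stop]  node(2,1) S=92.4400 payoff=6.6400 vs cont=9.1809 → 9.1809 [wait]  node(2,2) S=109.3333 payoff=0.0000 vs cont=2.5967 → 2.5967 [wait]  ⇒ S*(2)=78.1569
t_1: node(1,0) S=84.9990 payoff=14.0810 vs cont=14.6771 → 14.6771 [wait]  node(1,1) S=100.5324 payoff=0.0000 vs cont=5.6972 → 5.6972 [wait]  ⇒ S*(1)=-
t_0: node(0,0) S=92.4400 payoff=6.6400 vs cont=9.9101 → 9.9101 [wait]  ⇒ S*(0)=-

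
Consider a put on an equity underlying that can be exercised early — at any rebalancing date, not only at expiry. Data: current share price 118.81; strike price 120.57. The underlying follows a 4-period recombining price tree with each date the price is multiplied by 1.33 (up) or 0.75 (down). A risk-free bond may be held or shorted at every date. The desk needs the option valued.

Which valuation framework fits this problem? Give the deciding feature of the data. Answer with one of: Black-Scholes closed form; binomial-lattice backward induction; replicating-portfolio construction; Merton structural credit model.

Key observation: an American put (K = 120.57, S₀ = 118.81) on a 4-date tree has no closed form — the optimal stopping decision is embedded and must be resolved recursively from expiry.

framework: binomial-lattice backward induction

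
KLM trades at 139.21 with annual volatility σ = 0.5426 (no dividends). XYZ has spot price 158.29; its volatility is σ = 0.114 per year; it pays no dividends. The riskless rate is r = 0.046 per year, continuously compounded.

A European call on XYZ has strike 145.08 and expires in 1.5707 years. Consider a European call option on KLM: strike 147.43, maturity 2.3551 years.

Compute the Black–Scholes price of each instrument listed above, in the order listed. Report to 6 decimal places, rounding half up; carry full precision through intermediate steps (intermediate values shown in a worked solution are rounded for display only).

price(XYZ call K=145.08) = 24.709507
price(KLM call K=147.43) = 47.362371

[XYZ call K=145.08]
σ√T = 0.114·√1.5707 = 0.142873
d₁ = (ln(S/K) + (r+σ²/2)T) / (σ√T) = (ln(158.29/145.08) + (0.046+0.114²/2)·1.5707) / 0.142873 = (0.087143 + 0.082459) / 0.142873 = 1.187079
d₂ = d₁ − σ√T = 1.187079 − 0.142873 = 1.044206
e^{−rT} = 0.930296
N(d₁) = 0.882402,  N(d₂) = 0.851805
price = S·N(d₁) − K·e^{−rT}·N(d₂) = 139.675385 − 114.965877 = 24.709507
[KLM call K=147.43]
σ√T = 0.5426·√2.3551 = 0.832692
d₁ = (ln(S/K) + (r+σ²/2)T) / (σ√T) = (ln(139.21/147.43) + (0.046+0.5426²/2)·2.3551) / 0.832692 = (-0.057370 + 0.455023) / 0.832692 = 0.477551
d₂ = d₁ − σ√T = 0.477551 − 0.832692 = -0.355141
e^{−rT} = 0.897327
N(d₁) = 0.683515,  N(d₂) = 0.361242
price = S·N(d₁) − K·e^{−rT}·N(d₂) = 95.152126 − 47.789756 = 47.362371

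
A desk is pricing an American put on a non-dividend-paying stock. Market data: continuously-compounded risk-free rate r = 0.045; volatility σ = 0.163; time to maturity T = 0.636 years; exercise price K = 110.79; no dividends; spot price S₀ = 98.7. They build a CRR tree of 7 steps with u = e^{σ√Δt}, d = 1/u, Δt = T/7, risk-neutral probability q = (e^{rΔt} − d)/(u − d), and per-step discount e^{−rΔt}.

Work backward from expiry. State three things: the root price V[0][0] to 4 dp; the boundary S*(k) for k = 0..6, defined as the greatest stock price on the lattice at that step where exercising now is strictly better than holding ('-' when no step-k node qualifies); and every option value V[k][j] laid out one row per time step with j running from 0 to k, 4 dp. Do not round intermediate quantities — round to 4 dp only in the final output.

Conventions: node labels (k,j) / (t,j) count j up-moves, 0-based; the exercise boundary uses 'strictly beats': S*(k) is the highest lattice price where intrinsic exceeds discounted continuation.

price = 12.2581
boundary = - 93.9678 98.7000 93.9678 98.7000 93.9678 98.7000
tree:
12.2581
16.8222 8.2957
21.3274 12.0900 4.9870
25.6167 16.8222 7.9361 2.4041
29.7003 21.3274 12.0900 4.3048 0.7330
33.5882 25.6167 16.8222 7.4257 1.5639 0.0000
37.2896 29.7003 21.3274 12.0900 3.3368 0.0000 0.0000
40.8135 33.5882 25.6167 16.8222 7.1195 0.0000 0.0000 0.0000

Δt=0.09086, u=1.05036, d=0.95206, q=0.52940, disc=e^(-rΔt)=0.99592
k=7 terminal: V=max(K-S,0) → 40.8135 33.5882 25.6167 16.8222 7.1195 0.0000 0.0000 0.0000
k=6: j=0 S=73.5004 intr=37.2896 cont=36.8375 V=37.2896[EX]; j=1 S=81.0897 intr=29.7003 cont=29.2483 V=29.7003[EX]; j=2 S=89.4626 intr=21.3274 cont=20.8754 V=21.3274[EX]; j=3 S=98.7000 intr=12.0900 cont=11.6380 V=12.0900[EX]; j=4 S=108.8912 intr=1.8988 cont=3.3368 V=3.3368[hold]; j=5 S=120.1348 intr=0.0000 cont=0.0000 V=0.0000[hold]; j=6 S=132.5392 intr=0.0000 cont=0.0000 V=0.0000[hold]  S*(6)=98.7000
k=5: j=0 S=77.2018 intr=33.5882 cont=33.1361 V=33.5882[EX]; j=1 S=85.1733 intr=25.6167 cont=25.1646 V=25.6167[EX]; j=2 S=93.9678 intr=16.8222 cont=16.3701 V=16.8222[EX]; j=3 S=103.6705 intr=7.1195 cont=7.4257 V=7.4257[hold]; j=4 S=114.3749 intr=0.0000 cont=1.5639 V=1.5639[hold]; j=5 S=126.1847 intr=0.0000 cont=0.0000 V=0.0000[hold]  S*(5)=93.9678
k=4: j=0 S=81.0897 intr=29.7003 cont=29.2483 V=29.7003[EX]; j=1 S=89.4626 intr=21.3274 cont=20.8754 V=21.3274[EX]; j=2 S=98.7000 intr=12.0900 cont=11.7994 V=12.0900[EX]; j=3 S=108.8912 intr=1.8988 cont=4.3048 V=4.3048[hold]; j=4 S=120.1348 intr=0.0000 cont=0.7330 V=0.7330[hold]  S*(4)=98.7000
k=3: j=0 S=85.1733 intr=25.6167 cont=25.1646 V=25.6167[EX]; j=1 S=93.9678 intr=16.8222 cont=16.3701 V=16.8222[EX]; j=2 S=103.6705 intr=7.1195 cont=7.9361 V=7.9361[hold]; j=3 S=114.3749 intr=0.0000 cont=2.4041 V=2.4041[hold]  S*(3)=93.9678
k=2: j=0 S=89.4626 intr=21.3274 cont=20.8754 V=21.3274[EX]; j=1 S=98.7000 intr=12.0900 cont=12.0685 V=12.0900[EX]; j=2 S=108.8912 intr=1.8988 cont=4.9870 V=4.9870[hold]  S*(2)=98.7000
k=1: j=0 S=93.9678 intr=16.8222 cont=16.3701 V=16.8222[EX]; j=1 S=103.6705 intr=7.1195 cont=8.2957 V=8.2957[hold]  S*(1)=93.9678
k=0: j=0 S=98.7000 intr=12.0900 cont=12.2581 V=12.2581[hold]  S*(0)=-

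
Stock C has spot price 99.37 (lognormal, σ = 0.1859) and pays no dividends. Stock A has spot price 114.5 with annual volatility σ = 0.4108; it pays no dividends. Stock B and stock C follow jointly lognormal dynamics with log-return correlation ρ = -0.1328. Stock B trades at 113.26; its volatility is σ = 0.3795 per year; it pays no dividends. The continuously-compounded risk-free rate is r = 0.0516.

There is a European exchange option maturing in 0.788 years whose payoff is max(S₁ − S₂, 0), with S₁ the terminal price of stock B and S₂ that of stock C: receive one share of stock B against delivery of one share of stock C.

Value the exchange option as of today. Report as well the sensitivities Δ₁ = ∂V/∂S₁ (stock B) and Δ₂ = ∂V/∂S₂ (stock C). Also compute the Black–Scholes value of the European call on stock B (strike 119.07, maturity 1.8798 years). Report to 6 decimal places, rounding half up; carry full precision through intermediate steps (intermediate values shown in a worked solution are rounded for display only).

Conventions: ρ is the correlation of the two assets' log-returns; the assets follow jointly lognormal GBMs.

σ_eff = √(σ₁² + σ₂² − 2ρσ₁σ₂) = √(0.3795² + 0.1859² − 2·-0.1328·0.3795·0.1859) = 0.444204
d₁ = (ln(S₁/S₂) + (q₂ − q₁ + σ_eff²/2)T) / (σ_eff√T) = (ln(113.26/99.37) + (0.0 − 0.0 + 0.098658)·0.788) / 0.394317 = 0.528962
d₂ = d₁ − σ_eff√T = 0.528962 − 0.394317 = 0.134645
N(d₁) = 0.701584,  N(d₂) = 0.553554
V = S₁·e^{−q₁T}·N(d₁) − S₂·e^{−q₂T}·N(d₂) = 79.461422 − 55.006650 = 24.454772
Δ₁ = e^{−q₁T}·N(d₁) = 0.701584;  Δ₂ = −e^{−q₂T}·N(d₂) = -0.553554
[vanilla: stock B call K=119.07]
σ√T = 0.3795·√1.8798 = 0.520317
d₁ = (ln(S/K) + (r+σ²/2)T) / (σ√T) = (ln(113.26/119.07) + (0.0516+0.3795²/2)·1.8798) / 0.520317 = (-0.050025 + 0.232362) / 0.520317 = 0.350434
d₂ = d₁ − σ√T = 0.350434 − 0.520317 = -0.169882
e^{−rT} = 0.907558
N(d₁) = 0.636994,  N(d₂) = 0.432551
price = S·N(d₁) − K·e^{−rT}·N(d₂) = 72.145901 − 46.742782 = 25.403119

exchange price = 24.454772
Δ1 = 0.701584
Δ2 = -0.553554
price(stock B call K=119.07) = 25.403119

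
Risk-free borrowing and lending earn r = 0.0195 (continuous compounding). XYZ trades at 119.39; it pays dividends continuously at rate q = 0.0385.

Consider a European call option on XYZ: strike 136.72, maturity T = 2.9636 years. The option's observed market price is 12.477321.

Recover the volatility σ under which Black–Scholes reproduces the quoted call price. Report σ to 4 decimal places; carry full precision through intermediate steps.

At σ = 0.2744 the Black–Scholes value reproduces the quote:
σ√T = 0.2744·√2.9636 = 0.472383
d₁ = (ln(S/K) + (r−q+σ²/2)T) / (σ√T) = (ln(119.39/136.72) + (0.0195−0.0385+0.2744²/2)·2.9636) / 0.472383 = (-0.135540 + 0.055264) / 0.472383 = -0.169937
d₂ = d₁ − σ√T = -0.169937 − 0.472383 = -0.642320
e^{−rT} = 0.943848
e^{−qT} = 0.892170
N(d₁) = 0.432530,  N(d₂) = 0.260333
V = S·e^{−qT}·N(d₁) − K·e^{−rT}·N(d₂) = 46.071420 − 33.594099 = 12.477321 (the observed quote) — the price is monotone increasing in volatility, hence this σ is the only solution

sigma = 0.2744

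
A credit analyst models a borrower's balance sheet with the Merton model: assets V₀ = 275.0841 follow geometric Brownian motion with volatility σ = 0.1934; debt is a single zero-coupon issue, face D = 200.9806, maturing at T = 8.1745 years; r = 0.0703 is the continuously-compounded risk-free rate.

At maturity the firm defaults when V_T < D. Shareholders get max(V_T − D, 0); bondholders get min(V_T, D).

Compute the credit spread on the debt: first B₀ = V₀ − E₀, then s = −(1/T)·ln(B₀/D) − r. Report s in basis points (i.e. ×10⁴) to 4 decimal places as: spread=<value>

Equity is a call on the firm's assets struck at D = 200.9806:
d₁ = [ln(V₀/D) + (r + σ²/2)T] / (σ√T)
   = [ln(275.0841/200.9806) + (0.0703 + 0.5·0.1934²)·8.1745] / (0.1934·√8.1745)
   = [0.313868 + 0.727545] / 0.552952 = 1.883372
d₂ = d₁ − σ√T = 1.883372 − 0.552952 = 1.330421
N(d₁) = 0.970175,  N(d₂) = 0.908310,  e^(−rT) = 0.562892
E₀ = V₀·N(d₁) − D·e^(−rT)·N(d₂)
   = 275.0841·0.970175 − 200.9806·0.562892·0.908310 = 164.122244
B₀ = V₀ − E₀ = 275.0841 − 164.122244 = 110.961856
spread = −(1/T)·ln(B₀/D) − r = −(1/8.1745)·ln(110.961856/200.9806) − 0.0703 = 0.00236767
in basis points: 0.00236767 × 10⁴ = 23.6767 bp

spread=23.6767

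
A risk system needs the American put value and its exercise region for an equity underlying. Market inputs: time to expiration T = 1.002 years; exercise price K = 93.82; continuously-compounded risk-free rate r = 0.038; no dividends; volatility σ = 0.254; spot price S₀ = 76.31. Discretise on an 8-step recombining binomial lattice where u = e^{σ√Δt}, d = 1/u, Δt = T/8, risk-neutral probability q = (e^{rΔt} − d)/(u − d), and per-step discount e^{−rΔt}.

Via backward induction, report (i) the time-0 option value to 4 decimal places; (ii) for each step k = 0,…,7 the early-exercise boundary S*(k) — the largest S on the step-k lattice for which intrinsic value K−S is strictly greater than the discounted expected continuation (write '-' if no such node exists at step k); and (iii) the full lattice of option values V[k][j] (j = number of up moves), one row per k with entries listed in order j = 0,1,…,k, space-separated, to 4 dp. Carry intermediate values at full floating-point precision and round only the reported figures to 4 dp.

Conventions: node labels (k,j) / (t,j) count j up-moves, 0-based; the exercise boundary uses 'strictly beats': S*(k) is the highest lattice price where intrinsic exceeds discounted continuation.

price = 18.4502
boundary = - 69.7496 63.7532 69.7496 63.7532 69.7496 76.3100 83.4874
tree:
18.4502
24.0704 13.0948
30.0668 18.0769 8.3167
35.5477 24.0704 12.3505 4.4262
40.5574 30.0668 17.6550 7.2481 1.6915
45.1364 35.5477 24.0704 11.5095 3.1237 0.2983
49.3217 40.5574 30.0668 17.5100 5.7143 0.6042 0.0000
53.1473 45.1364 35.5477 24.0704 10.3326 1.2241 0.0000 0.0000
56.6439 49.3217 40.5574 30.0668 17.5100 2.4800 0.0000 0.0000 0.0000

Δt=0.12525  u=1.09406  d=0.91403  q=0.50404  discount=0.99525
step 8 (expiry): payoffs max(K−S,0) = 56.6439 49.3217 40.5574 30.0668 17.5100 2.4800 0.0000 0.0000 0.0000
step 7: (k=7,j=0): S=40.6727, K−S=53.1473, hold=52.7018 ⇒ V=53.1473 exercise | (k=7,j=1): S=48.6836, K−S=45.1364, hold=44.6909 ⇒ V=45.1364 exercise | (k=7,j=2): S=58.2723, K−S=35.5477, hold=35.1022 ⇒ V=35.5477 exercise | (k=7,j=3): S=69.7496, K−S=24.0704, hold=23.6249 ⇒ V=24.0704 exercise | (k=7,j=4): S=83.4874, K−S=10.3326, hold=9.8871 ⇒ V=10.3326 exercise | (k=7,j=5): S=99.9311, K−S=0.0000, hold=1.2241 ⇒ V=1.2241 continue | (k=7,j=6): S=119.6135, K−S=0.0000, hold=0.0000 ⇒ V=0.0000 continue | (k=7,j=7): S=143.1725, K−S=0.0000, hold=0.0000 ⇒ V=0.0000 continue  boundary S*=83.4874
step 6: (k=6,j=0): S=44.4983, K−S=49.3217, hold=48.8763 ⇒ V=49.3217 exercise | (k=6,j=1): S=53.2626, K−S=40.5574, hold=40.1119 ⇒ V=40.5574 exercise | (k=6,j=2): S=63.7532, K−S=30.0668, hold=29.6213 ⇒ V=30.0668 exercise | (k=6,j=3): S=76.3100, K−S=17.5100, hold=17.0645 ⇒ V=17.5100 exercise | (k=6,j=4): S=91.3400, K−S=2.4800, hold=5.7143 ⇒ V=5.7143 continue | (k=6,j=5): S=109.3303, K−S=0.0000, hold=0.6042 ⇒ V=0.6042 continue | (k=6,j=6): S=130.8639, K−S=0.0000, hold=0.0000 ⇒ V=0.0000 continue  boundary S*=76.3100
step 5: (k=5,j=0): S=48.6836, K−S=45.1364, hold=44.6909 ⇒ V=45.1364 exercise | (k=5,j=1): S=58.2723, K−S=35.5477, hold=35.1022 ⇒ V=35.5477 exercise | (k=5,j=2): S=69.7496, K−S=24.0704, hold=23.6249 ⇒ V=24.0704 exercise | (k=5,j=3): S=83.4874, K−S=10.3326, hold=11.5095 ⇒ V=11.5095 continue | (k=5,j=4): S=99.9311, K−S=0.0000, hold=3.1237 ⇒ V=3.1237 continue | (k=5,j=5): S=119.6135, K−S=0.0000, hold=0.2983 ⇒ V=0.2983 continue  boundary S*=69.7496
step 4: (k=4,j=0): S=53.2626, K−S=40.5574, hold=40.1119 ⇒ V=40.5574 exercise | (k=4,j=1): S=63.7532, K−S=30.0668, hold=29.6213 ⇒ V=30.0668 exercise | (k=4,j=2): S=76.3100, K−S=17.5100, hold=17.6550 ⇒ V=17.6550 continue | (k=4,j=3): S=91.3400, K−S=2.4800, hold=7.2481 ⇒ V=7.2481 continue | (k=4,j=4): S=109.3303, K−S=0.0000, hold=1.6915 ⇒ V=1.6915 continue  boundary S*=63.7532
step 3: (k=3,j=0): S=58.2723, K−S=35.5477, hold=35.1022 ⇒ V=35.5477 exercise | (k=3,j=1): S=69.7496, K−S=24.0704, hold=23.6976 ⇒ V=24.0704 exercise | (k=3,j=2): S=83.4874, K−S=10.3326, hold=12.3505 ⇒ V=12.3505 continue | (k=3,j=3): S=99.9311, K−S=0.0000, hold=4.4262 ⇒ V=4.4262 continue  boundary S*=69.7496
step 2: (k=2,j=0): S=63.7532, K−S=30.0668, hold=29.6213 ⇒ V=30.0668 exercise | (k=2,j=1): S=76.3100, K−S=17.5100, hold=18.0769 ⇒ V=18.0769 continue | (k=2,j=2): S=91.3400, K−S=2.4800, hold=8.3167 ⇒ V=8.3167 continue  boundary S*=63.7532
step 1: (k=1,j=0): S=69.7496, K−S=24.0704, hold=23.9093 ⇒ V=24.0704 exercise | (k=1,j=1): S=83.4874, K−S=10.3326, hold=13.0948 ⇒ V=13.0948 continue  boundary S*=69.7496
step 0: (k=0,j=0): S=76.3100, K−S=17.5100, hold=18.4502 ⇒ V=18.4502 continue  boundary S*=-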